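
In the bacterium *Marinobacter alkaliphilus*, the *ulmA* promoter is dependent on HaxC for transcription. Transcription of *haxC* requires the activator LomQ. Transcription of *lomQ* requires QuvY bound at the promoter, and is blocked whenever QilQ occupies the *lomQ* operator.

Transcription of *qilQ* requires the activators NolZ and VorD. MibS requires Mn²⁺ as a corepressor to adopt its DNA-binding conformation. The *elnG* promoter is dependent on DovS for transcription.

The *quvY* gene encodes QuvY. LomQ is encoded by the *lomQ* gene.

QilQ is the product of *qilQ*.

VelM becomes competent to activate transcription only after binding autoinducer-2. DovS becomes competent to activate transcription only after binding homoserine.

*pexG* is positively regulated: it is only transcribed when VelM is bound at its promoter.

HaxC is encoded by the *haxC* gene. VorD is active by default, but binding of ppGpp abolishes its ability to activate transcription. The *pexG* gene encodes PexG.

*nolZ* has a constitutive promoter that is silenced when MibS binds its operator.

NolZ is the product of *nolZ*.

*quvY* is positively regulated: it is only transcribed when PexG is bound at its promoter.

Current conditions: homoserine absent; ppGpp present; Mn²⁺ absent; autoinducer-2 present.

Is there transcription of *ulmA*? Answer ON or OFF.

Autoinducer-2 is present, so VelM is active.
No repressor is bound and VelM is active, so *pexG* is transcribed.
So PexG is produced and active.
No repressor is bound and PexG is active, so *quvY* is transcribed.
So QuvY is produced and active.
Mn²⁺ is absent, so MibS is inactive.
With no repressor bound, *nolZ* is transcribed.
So NolZ is produced and active.
ppGpp is present, so VorD is inactive.
Required activator VorD is absent, so *qilQ* is not transcribed.
So QilQ is not produced.
No repressor is bound and QuvY is active, so *lomQ* is transcribed.
So LomQ is produced and active.
No repressor is bound and LomQ is active, so *haxC* is transcribed.
So HaxC is produced and active.
No repressor is bound and HaxC is active, so *ulmA* is transcribed.

ON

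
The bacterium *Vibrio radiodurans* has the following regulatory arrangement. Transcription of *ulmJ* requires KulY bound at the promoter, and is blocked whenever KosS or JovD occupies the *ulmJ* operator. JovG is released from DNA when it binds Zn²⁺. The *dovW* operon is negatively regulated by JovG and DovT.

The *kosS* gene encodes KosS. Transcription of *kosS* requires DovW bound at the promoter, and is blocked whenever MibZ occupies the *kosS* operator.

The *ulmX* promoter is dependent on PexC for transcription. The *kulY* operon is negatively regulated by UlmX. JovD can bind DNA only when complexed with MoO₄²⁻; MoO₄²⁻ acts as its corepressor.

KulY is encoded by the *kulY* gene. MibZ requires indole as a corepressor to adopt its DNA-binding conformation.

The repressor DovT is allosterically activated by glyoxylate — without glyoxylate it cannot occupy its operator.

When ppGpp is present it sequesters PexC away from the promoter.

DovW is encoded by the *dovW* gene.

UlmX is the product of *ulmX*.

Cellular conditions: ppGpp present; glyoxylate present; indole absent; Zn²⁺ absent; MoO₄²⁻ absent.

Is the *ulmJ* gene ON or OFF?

Indole is absent, so MibZ is inactive.
Zn²⁺ is absent, so JovG is active.
Glyoxylate is present, so DovT is active.
With repressor JovG bound, *dovW* is not transcribed.
So DovW is not produced.
Required activator DovW is absent, so *kosS* is not transcribed.
So KosS is not produced.
ppGpp is present, so PexC is inactive.
Required activator PexC is absent, so *ulmX* is not transcribed.
So UlmX is not produced.
With no repressor bound, *kulY* is transcribed.
So KulY is produced and active.
MoO₄²⁻ is absent, so JovD is inactive.
No repressor is bound and KulY is active, so *ulmJ* is transcribed.

ON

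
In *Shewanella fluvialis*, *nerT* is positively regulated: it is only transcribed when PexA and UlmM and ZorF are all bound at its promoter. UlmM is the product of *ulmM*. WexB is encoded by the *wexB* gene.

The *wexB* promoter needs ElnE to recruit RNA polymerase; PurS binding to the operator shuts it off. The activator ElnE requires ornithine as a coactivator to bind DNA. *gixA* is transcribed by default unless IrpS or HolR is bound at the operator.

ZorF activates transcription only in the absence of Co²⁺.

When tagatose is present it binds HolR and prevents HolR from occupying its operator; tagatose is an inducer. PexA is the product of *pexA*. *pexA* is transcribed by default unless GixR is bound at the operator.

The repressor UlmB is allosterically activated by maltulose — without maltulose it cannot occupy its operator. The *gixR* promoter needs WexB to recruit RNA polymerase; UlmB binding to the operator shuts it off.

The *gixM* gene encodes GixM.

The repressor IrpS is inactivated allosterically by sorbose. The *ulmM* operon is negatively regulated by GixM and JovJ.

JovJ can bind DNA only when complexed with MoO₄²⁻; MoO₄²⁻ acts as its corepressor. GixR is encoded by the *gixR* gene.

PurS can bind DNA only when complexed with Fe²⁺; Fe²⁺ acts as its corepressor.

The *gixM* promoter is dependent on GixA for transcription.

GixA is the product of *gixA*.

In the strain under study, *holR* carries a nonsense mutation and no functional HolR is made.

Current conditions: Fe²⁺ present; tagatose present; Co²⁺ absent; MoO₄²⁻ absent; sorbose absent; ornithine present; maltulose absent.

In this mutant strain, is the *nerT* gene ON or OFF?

Ornithine is present, so ElnE is active.
Fe²⁺ is present, so PurS is active.
With repressor PurS bound, *wexB* is not transcribed.
So WexB is not produced.
Maltulose is absent, so UlmB is inactive.
Required activator WexB is absent, so *gixR* is not transcribed.
So GixR is not produced.
With no repressor bound, *pexA* is transcribed.
So PexA is produced and active.
Sorbose is absent, so IrpS is active.
HolR is non-functional in this strain, so it has no effect.
With repressor IrpS bound, *gixA* is not transcribed.
So GixA is not produced.
Required activator GixA is absent, so *gixM* is not transcribed.
So GixM is not produced.
MoO₄²⁻ is absent, so JovJ is inactive.
With no repressor bound, *ulmM* is transcribed.
So UlmM is produced and active.
Co²⁺ is absent, so ZorF is active.
No repressor is bound and PexA and UlmM and ZorF are active, so *nerT* is transcribed.

ON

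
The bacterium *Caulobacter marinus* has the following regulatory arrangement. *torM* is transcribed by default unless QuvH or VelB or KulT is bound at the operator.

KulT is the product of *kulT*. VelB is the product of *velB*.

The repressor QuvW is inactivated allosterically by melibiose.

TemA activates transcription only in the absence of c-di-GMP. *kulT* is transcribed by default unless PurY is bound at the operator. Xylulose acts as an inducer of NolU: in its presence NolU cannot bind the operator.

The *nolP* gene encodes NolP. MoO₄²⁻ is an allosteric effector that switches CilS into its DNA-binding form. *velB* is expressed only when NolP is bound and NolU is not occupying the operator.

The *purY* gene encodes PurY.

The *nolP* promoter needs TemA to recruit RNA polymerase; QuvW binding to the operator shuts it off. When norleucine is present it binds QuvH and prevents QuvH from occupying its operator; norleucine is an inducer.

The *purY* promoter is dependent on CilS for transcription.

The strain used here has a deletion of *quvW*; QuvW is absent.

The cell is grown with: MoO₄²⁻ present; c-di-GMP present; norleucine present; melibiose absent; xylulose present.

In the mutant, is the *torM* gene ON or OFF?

ON

Norleucine is present, so QuvH is inactive.
Xylulose is present, so NolU is inactive.
c-di-GMP is present, so TemA is inactive.
QuvW is non-functional in this strain, so it has no effect.
Required activator TemA is absent, so *nolP* is not transcribed.
So NolP is not produced.
Required activator NolP is absent, so *velB* is not transcribed.
So VelB is not produced.
MoO₄²⁻ is present, so CilS is active.
No repressor is bound and CilS is active, so *purY* is transcribed.
So PurY is produced and active.
With repressor PurY bound, *kulT* is not transcribed.
So KulT is not produced.
With no repressor bound, *torM* is transcribed.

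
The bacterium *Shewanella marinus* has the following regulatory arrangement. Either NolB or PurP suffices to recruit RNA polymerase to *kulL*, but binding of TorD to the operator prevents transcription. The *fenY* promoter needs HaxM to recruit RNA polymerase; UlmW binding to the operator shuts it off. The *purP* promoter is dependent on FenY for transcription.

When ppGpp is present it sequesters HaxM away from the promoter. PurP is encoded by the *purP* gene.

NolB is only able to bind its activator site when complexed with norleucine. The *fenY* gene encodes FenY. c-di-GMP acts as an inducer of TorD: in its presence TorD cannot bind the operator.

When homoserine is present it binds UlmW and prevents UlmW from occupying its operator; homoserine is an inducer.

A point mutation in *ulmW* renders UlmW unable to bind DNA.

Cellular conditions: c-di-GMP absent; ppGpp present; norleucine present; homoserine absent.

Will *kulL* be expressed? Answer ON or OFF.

OFF

Norleucine is present, so NolB is active.
c-di-GMP is absent, so TorD is active.
UlmW is non-functional in this strain, so it has no effect.
ppGpp is present, so HaxM is inactive.
Required activator HaxM is absent, so *fenY* is not transcribed.
So FenY is not produced.
Required activator FenY is absent, so *purP* is not transcribed.
So PurP is not produced.
With repressor TorD bound, *kulL* is not transcribed.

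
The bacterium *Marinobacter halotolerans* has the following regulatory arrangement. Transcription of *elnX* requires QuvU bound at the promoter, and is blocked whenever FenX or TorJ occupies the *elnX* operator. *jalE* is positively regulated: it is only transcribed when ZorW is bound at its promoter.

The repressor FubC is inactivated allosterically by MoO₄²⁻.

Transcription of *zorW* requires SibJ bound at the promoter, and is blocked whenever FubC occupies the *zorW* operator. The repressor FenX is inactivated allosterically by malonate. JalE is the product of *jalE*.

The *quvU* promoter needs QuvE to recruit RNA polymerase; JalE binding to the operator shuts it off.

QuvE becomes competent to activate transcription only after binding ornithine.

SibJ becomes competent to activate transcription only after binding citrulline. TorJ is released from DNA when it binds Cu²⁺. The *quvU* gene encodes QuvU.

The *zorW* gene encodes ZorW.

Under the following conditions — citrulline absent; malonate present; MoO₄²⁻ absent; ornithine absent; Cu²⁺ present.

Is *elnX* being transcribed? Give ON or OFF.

OFF

Malonate is present, so FenX is inactive.
Cu²⁺ is present, so TorJ is inactive.
Citrulline is absent, so SibJ is inactive.
MoO₄²⁻ is absent, so FubC is active.
With repressor FubC bound, *zorW* is not transcribed.
So ZorW is not produced.
Required activator ZorW is absent, so *jalE* is not transcribed.
So JalE is not produced.
Ornithine is absent, so QuvE is inactive.
Required activator QuvE is absent, so *quvU* is not transcribed.
So QuvU is not produced.
Required activator QuvU is absent, so *elnX* is not transcribed.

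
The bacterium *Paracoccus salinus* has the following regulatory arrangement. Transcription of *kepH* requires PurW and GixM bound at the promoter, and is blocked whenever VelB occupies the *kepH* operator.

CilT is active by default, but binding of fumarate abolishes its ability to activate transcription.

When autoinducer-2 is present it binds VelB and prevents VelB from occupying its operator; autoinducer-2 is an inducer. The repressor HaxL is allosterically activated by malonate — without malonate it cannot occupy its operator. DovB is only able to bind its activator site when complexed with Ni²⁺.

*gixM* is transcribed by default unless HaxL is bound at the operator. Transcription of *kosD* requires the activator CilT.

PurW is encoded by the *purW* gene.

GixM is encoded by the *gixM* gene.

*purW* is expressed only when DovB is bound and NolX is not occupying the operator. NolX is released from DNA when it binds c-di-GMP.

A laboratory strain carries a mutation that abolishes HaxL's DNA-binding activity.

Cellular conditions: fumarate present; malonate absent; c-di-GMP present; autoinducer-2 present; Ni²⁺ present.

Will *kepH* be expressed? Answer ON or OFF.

c-di-GMP is present, so NolX is inactive.
Ni²⁺ is present, so DovB is active.
No repressor is bound and DovB is active, so *purW* is transcribed.
So PurW is produced and active.
Autoinducer-2 is present, so VelB is inactive.
HaxL is non-functional in this strain, so it has no effect.
With no repressor bound, *gixM* is transcribed.
So GixM is produced and active.
No repressor is bound and PurW and GixM are active, so *kepH* is transcribed.

ON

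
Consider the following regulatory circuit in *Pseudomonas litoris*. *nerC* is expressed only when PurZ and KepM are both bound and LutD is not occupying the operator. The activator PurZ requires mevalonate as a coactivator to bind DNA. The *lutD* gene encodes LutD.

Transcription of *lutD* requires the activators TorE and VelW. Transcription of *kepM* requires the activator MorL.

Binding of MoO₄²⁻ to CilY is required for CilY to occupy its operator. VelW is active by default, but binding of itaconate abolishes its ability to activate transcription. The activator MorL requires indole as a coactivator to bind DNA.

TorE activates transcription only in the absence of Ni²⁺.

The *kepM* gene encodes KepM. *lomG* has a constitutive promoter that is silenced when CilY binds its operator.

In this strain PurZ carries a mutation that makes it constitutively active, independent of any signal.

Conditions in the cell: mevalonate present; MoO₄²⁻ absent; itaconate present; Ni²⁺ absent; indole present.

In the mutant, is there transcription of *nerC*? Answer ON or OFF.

PurZ is constitutively active in this strain.
Ni²⁺ is absent, so TorE is active.
Itaconate is present, so VelW is inactive.
Required activator VelW is absent, so *lutD* is not transcribed.
So LutD is not produced.
Indole is present, so MorL is active.
No repressor is bound and MorL is active, so *kepM* is transcribed.
So KepM is produced and active.
No repressor is bound and PurZ and KepM are active, so *nerC* is transcribed.

ON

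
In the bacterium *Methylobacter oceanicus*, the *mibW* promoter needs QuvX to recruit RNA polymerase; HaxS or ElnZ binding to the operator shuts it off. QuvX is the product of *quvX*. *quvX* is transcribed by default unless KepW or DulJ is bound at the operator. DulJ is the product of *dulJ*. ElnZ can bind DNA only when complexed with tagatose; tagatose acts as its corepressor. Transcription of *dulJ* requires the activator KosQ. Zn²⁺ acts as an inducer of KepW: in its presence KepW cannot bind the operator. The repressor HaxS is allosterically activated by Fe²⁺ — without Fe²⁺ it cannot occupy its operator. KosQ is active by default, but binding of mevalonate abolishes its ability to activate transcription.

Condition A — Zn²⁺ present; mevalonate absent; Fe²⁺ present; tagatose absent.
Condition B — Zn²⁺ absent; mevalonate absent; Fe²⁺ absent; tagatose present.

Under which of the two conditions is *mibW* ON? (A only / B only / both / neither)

Condition A:
Zn²⁺ is present, so KepW is inactive.
Mevalonate is absent, so KosQ is active.
No repressor is bound and KosQ is active, so *dulJ* is transcribed.
So DulJ is produced and active.
With repressor DulJ bound, *quvX* is not transcribed.
So QuvX is not produced.
Fe²⁺ is present, so HaxS is active.
Tagatose is absent, so ElnZ is inactive.
With repressor HaxS bound, *mibW* is not transcribed.
→ *mibW* is OFF in A.
Condition B:
Zn²⁺ is absent, so KepW is active.
Mevalonate is absent, so KosQ is active.
No repressor is bound and KosQ is active, so *dulJ* is transcribed.
So DulJ is produced and active.
With repressor KepW bound, *quvX* is not transcribed.
So QuvX is not produced.
Fe²⁺ is absent, so HaxS is inactive.
Tagatose is present, so ElnZ is active.
With repressor ElnZ bound, *mibW* is not transcribed.
→ *mibW* is OFF in B.

neither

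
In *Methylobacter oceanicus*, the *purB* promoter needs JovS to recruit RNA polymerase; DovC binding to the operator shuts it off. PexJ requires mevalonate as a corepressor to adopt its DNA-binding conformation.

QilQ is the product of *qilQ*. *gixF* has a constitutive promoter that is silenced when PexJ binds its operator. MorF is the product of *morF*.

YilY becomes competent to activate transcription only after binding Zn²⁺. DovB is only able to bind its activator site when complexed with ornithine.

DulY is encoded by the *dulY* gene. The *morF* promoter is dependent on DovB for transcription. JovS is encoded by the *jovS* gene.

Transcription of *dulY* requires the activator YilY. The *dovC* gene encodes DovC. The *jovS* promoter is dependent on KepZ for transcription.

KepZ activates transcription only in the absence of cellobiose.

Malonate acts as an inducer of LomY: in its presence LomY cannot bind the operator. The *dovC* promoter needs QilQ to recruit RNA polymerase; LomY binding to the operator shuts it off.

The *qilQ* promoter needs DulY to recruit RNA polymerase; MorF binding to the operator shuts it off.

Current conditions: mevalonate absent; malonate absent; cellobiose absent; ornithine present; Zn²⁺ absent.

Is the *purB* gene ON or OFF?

Zn²⁺ is absent, so YilY is inactive.
Required activator YilY is absent, so *dulY* is not transcribed.
So DulY is not produced.
Ornithine is present, so DovB is active.
No repressor is bound and DovB is active, so *morF* is transcribed.
So MorF is produced and active.
With repressor MorF bound, *qilQ* is not transcribed.
So QilQ is not produced.
Malonate is absent, so LomY is active.
With repressor LomY bound, *dovC* is not transcribed.
So DovC is not produced.
Cellobiose is absent, so KepZ is active.
No repressor is bound and KepZ is active, so *jovS* is transcribed.
So JovS is produced and active.
No repressor is bound and JovS is active, so *purB* is transcribed.

ON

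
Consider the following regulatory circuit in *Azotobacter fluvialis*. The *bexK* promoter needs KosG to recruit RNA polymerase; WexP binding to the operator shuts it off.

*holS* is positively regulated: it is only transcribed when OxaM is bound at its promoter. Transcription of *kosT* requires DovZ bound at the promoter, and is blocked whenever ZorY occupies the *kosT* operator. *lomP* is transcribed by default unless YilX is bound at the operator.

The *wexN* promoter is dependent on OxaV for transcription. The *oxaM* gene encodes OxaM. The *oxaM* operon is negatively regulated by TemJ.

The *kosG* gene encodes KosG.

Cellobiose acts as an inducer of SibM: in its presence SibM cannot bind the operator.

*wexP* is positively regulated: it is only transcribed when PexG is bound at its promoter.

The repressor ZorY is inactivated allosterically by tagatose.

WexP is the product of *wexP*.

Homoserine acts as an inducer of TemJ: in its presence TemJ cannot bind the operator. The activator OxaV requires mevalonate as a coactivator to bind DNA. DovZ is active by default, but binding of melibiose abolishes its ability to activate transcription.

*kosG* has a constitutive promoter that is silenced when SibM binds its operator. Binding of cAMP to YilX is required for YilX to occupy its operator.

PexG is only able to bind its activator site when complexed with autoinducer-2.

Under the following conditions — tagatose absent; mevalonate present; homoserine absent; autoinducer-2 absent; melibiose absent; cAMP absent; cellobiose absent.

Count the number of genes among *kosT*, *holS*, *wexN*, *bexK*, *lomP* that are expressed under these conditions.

Melibiose is absent, so DovZ is active.
Tagatose is absent, so ZorY is active.
With repressor ZorY bound, *kosT* is not transcribed.
→ *kosT* is OFF.
Homoserine is absent, so TemJ is active.
With repressor TemJ bound, *oxaM* is not transcribed.
So OxaM is not produced.
Required activator OxaM is absent, so *holS* is not transcribed.
→ *holS* is OFF.
Mevalonate is present, so OxaV is active.
No repressor is bound and OxaV is active, so *wexN* is transcribed.
→ *wexN* is ON.
Autoinducer-2 is absent, so PexG is inactive.
Required activator PexG is absent, so *wexP* is not transcribed.
So WexP is not produced.
Cellobiose is absent, so SibM is active.
With repressor SibM bound, *kosG* is not transcribed.
So KosG is not produced.
Required activator KosG is absent, so *bexK* is not transcribed.
→ *bexK* is OFF.
cAMP is absent, so YilX is inactive.
With no repressor bound, *lomP* is transcribed.
→ *lomP* is ON.
2 of the 5 genes are transcribed.

2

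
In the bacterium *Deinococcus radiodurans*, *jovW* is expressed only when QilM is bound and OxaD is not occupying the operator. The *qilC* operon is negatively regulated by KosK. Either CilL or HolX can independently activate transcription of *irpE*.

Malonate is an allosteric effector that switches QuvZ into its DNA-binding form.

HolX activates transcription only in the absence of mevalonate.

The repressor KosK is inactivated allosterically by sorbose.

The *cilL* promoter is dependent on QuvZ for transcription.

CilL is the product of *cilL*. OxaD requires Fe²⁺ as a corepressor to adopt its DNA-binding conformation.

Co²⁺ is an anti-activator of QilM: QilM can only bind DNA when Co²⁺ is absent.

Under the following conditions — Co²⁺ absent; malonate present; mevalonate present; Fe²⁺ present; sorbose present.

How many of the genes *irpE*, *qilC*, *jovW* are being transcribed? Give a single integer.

Malonate is present, so QuvZ is active.
No repressor is bound and QuvZ is active, so *cilL* is transcribed.
So CilL is produced and active.
Mevalonate is present, so HolX is inactive.
Activator CilL is present, so *irpE* is transcribed.
→ *irpE* is ON.
Sorbose is present, so KosK is inactive.
With no repressor bound, *qilC* is transcribed.
→ *qilC* is ON.
Co²⁺ is absent, so QilM is active.
Fe²⁺ is present, so OxaD is active.
With repressor OxaD bound, *jovW* is not transcribed.
→ *jovW* is OFF.
2 of the 3 genes are transcribed.

2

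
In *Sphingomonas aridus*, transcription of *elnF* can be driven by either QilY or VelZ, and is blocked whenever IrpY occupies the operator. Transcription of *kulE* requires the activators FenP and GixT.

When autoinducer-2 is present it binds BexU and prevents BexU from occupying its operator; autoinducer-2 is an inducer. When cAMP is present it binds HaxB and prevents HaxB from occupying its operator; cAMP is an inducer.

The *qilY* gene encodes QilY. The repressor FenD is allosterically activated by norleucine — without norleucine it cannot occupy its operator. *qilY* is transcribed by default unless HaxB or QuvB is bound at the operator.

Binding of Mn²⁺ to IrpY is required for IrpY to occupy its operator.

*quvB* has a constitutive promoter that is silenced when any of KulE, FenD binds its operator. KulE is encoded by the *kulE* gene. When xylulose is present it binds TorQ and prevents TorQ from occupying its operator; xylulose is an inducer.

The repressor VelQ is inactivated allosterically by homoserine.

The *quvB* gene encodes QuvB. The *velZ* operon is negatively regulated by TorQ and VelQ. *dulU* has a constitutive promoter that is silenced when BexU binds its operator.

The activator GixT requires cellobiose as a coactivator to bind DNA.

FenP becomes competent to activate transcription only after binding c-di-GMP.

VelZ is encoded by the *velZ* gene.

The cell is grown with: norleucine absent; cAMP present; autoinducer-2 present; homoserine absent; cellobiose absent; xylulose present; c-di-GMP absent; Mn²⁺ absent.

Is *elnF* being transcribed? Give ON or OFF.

OFF

cAMP is present, so HaxB is inactive.
c-di-GMP is absent, so FenP is inactive.
Cellobiose is absent, so GixT is inactive.
Required activator FenP is absent, so *kulE* is not transcribed.
So KulE is not produced.
Norleucine is absent, so FenD is inactive.
With no repressor bound, *quvB* is transcribed.
So QuvB is produced and active.
With repressor QuvB bound, *qilY* is not transcribed.
So QilY is not produced.
Xylulose is present, so TorQ is inactive.
Homoserine is absent, so VelQ is active.
With repressor VelQ bound, *velZ* is not transcribed.
So VelZ is not produced.
Mn²⁺ is absent, so IrpY is inactive.
No activator is available at the *elnF* promoter, so *elnF* is not transcribed.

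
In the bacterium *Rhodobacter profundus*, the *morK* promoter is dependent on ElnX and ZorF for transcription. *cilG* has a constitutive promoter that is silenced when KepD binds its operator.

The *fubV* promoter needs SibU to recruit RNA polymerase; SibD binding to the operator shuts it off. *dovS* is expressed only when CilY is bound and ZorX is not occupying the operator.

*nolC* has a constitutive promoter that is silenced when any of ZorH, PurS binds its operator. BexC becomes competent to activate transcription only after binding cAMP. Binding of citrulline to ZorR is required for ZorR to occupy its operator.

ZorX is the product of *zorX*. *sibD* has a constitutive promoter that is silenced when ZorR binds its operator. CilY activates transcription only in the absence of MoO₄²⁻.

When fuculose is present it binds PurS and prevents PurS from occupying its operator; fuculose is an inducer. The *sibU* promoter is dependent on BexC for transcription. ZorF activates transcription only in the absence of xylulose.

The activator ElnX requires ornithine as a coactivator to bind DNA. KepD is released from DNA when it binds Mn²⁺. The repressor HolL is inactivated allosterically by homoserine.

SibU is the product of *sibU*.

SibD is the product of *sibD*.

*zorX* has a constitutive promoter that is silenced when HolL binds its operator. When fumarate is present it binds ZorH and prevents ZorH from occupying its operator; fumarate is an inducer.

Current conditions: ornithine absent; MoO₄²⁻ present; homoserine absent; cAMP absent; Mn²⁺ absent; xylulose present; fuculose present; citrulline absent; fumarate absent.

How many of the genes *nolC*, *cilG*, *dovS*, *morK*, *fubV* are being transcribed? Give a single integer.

Fumarate is absent, so ZorH is active.
Fuculose is present, so PurS is inactive.
With repressor ZorH bound, *nolC* is not transcribed.
→ *nolC* is OFF.
Mn²⁺ is absent, so KepD is active.
With repressor KepD bound, *cilG* is not transcribed.
→ *cilG* is OFF.
MoO₄²⁻ is present, so CilY is inactive.
Homoserine is absent, so HolL is active.
With repressor HolL bound, *zorX* is not transcribed.
So ZorX is not produced.
Required activator CilY is absent, so *dovS* is not transcribed.
→ *dovS* is OFF.
Ornithine is absent, so ElnX is inactive.
Xylulose is present, so ZorF is inactive.
Required activator ElnX is absent, so *morK* is not transcribed.
→ *morK* is OFF.
Citrulline is absent, so ZorR is inactive.
With no repressor bound, *sibD* is transcribed.
So SibD is produced and active.
cAMP is absent, so BexC is inactive.
Required activator BexC is absent, so *sibU* is not transcribed.
So SibU is not produced.
With repressor SibD bound, *fubV* is not transcribed.
→ *fubV* is OFF.
0 of the 5 genes are transcribed.

0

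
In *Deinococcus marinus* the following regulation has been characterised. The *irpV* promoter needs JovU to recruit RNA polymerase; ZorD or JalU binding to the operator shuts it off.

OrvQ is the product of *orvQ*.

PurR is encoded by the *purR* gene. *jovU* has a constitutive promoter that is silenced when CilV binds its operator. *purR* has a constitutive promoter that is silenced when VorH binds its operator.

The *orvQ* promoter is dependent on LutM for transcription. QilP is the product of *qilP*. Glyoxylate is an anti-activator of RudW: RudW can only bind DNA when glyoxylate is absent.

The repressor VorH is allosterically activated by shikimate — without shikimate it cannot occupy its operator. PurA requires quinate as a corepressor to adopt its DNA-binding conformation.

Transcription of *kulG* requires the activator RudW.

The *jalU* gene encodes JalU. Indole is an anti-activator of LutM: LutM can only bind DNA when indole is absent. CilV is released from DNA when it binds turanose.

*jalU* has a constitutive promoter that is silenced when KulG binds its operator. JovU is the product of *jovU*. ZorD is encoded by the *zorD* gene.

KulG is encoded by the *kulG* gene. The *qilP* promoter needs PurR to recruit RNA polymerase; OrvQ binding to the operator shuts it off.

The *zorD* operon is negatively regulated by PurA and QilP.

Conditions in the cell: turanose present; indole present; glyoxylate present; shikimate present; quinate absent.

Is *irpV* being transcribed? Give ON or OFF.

Quinate is absent, so PurA is inactive.
Indole is present, so LutM is inactive.
Required activator LutM is absent, so *orvQ* is not transcribed.
So OrvQ is not produced.
Shikimate is present, so VorH is active.
With repressor VorH bound, *purR* is not transcribed.
So PurR is not produced.
Required activator PurR is absent, so *qilP* is not transcribed.
So QilP is not produced.
With no repressor bound, *zorD* is transcribed.
So ZorD is produced and active.
Turanose is present, so CilV is inactive.
With no repressor bound, *jovU* is transcribed.
So JovU is produced and active.
Glyoxylate is present, so RudW is inactive.
Required activator RudW is absent, so *kulG* is not transcribed.
So KulG is not produced.
With no repressor bound, *jalU* is transcribed.
So JalU is produced and active.
With repressor ZorD bound, *irpV* is not transcribed.

OFF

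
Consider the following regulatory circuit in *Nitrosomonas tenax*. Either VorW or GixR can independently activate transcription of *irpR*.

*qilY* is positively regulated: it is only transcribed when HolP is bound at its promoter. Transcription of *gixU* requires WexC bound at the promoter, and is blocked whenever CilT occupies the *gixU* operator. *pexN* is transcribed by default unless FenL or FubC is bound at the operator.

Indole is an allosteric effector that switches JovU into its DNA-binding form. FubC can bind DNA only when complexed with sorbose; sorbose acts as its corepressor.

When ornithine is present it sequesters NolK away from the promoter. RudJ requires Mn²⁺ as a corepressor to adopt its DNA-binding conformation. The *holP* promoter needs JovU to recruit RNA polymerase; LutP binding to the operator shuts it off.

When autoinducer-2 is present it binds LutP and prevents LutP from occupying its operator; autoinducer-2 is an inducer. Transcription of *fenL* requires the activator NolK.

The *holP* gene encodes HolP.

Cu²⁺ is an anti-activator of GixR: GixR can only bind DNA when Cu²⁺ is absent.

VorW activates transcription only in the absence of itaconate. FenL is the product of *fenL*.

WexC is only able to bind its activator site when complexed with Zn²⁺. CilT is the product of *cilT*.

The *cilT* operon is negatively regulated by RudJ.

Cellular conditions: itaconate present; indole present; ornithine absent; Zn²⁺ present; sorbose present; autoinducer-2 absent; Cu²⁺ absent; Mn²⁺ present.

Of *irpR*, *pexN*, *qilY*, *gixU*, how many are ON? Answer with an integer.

Itaconate is present, so VorW is inactive.
Cu²⁺ is absent, so GixR is active.
Activator GixR is present, so *irpR* is transcribed.
→ *irpR* is ON.
Ornithine is absent, so NolK is active.
No repressor is bound and NolK is active, so *fenL* is transcribed.
So FenL is produced and active.
Sorbose is present, so FubC is active.
With repressor FenL bound, *pexN* is not transcribed.
→ *pexN* is OFF.
Indole is present, so JovU is active.
Autoinducer-2 is absent, so LutP is active.
With repressor LutP bound, *holP* is not transcribed.
So HolP is not produced.
Required activator HolP is absent, so *qilY* is not transcribed.
→ *qilY* is OFF.
Zn²⁺ is present, so WexC is active.
Mn²⁺ is present, so RudJ is active.
With repressor RudJ bound, *cilT* is not transcribed.
So CilT is not produced.
No repressor is bound and WexC is active, so *gixU* is transcribed.
→ *gixU* is ON.
2 of the 4 genes are transcribed.

2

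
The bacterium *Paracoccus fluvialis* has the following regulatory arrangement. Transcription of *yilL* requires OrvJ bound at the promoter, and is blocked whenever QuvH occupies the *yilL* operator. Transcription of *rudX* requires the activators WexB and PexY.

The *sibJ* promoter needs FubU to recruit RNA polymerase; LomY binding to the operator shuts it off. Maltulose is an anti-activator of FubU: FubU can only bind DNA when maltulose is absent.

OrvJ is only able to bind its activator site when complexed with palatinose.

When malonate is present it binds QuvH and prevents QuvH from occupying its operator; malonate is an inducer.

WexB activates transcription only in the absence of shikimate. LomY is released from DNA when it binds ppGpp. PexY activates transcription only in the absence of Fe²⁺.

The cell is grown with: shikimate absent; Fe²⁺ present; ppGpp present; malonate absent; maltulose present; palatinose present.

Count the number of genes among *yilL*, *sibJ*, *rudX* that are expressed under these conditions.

0

Palatinose is present, so OrvJ is active.
Malonate is absent, so QuvH is active.
With repressor QuvH bound, *yilL* is not transcribed.
→ *yilL* is OFF.
Maltulose is present, so FubU is inactive.
ppGpp is present, so LomY is inactive.
Required activator FubU is absent, so *sibJ* is not transcribed.
→ *sibJ* is OFF.
Shikimate is absent, so WexB is active.
Fe²⁺ is present, so PexY is inactive.
Required activator PexY is absent, so *rudX* is not transcribed.
→ *rudX* is OFF.
0 of the 3 genes are transcribed.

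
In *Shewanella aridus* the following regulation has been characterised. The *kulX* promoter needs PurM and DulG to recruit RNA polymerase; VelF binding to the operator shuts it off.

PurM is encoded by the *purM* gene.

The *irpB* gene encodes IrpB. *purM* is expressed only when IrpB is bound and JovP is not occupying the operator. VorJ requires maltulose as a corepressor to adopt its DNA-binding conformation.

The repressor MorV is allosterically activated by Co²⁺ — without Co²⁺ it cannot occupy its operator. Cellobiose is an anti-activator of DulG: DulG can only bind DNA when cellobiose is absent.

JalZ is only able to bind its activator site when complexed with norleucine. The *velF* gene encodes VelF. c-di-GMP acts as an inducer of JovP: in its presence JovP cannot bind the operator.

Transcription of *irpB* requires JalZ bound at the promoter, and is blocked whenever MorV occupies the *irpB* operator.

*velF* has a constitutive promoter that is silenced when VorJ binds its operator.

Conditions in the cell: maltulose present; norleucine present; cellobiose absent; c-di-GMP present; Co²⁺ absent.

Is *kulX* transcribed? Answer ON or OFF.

ON

Maltulose is present, so VorJ is active.
With repressor VorJ bound, *velF* is not transcribed.
So VelF is not produced.
c-di-GMP is present, so JovP is inactive.
Norleucine is present, so JalZ is active.
Co²⁺ is absent, so MorV is inactive.
No repressor is bound and JalZ is active, so *irpB* is transcribed.
So IrpB is produced and active.
No repressor is bound and IrpB is active, so *purM* is transcribed.
So PurM is produced and active.
Cellobiose is absent, so DulG is active.
No repressor is bound and PurM and DulG are active, so *kulX* is transcribed.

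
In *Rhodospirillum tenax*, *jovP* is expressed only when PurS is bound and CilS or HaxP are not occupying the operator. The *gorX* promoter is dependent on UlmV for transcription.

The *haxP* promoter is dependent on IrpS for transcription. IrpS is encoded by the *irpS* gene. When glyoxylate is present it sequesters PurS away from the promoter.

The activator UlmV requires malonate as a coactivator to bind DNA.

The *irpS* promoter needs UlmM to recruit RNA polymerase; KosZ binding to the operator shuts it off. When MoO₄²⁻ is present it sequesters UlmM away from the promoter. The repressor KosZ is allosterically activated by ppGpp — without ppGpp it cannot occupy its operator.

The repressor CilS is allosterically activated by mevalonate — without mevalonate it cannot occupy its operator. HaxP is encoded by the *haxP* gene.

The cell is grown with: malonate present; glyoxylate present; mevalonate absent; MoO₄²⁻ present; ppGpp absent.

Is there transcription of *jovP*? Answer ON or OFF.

OFF

Glyoxylate is present, so PurS is inactive.
Mevalonate is absent, so CilS is inactive.
ppGpp is absent, so KosZ is inactive.
MoO₄²⁻ is present, so UlmM is inactive.
Required activator UlmM is absent, so *irpS* is not transcribed.
So IrpS is not produced.
Required activator IrpS is absent, so *haxP* is not transcribed.
So HaxP is not produced.
Required activator PurS is absent, so *jovP* is not transcribed.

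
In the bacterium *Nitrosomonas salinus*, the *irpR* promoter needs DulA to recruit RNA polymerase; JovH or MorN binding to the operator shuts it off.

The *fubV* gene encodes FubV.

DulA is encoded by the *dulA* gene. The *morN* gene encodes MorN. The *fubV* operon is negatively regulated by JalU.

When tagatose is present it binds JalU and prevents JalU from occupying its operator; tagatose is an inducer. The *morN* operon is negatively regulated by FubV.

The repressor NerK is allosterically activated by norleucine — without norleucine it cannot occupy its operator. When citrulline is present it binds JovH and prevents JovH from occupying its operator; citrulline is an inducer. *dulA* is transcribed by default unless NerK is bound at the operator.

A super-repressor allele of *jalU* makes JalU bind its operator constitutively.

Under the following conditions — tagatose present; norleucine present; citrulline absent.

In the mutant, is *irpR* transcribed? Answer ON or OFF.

Norleucine is present, so NerK is active.
With repressor NerK bound, *dulA* is not transcribed.
So DulA is not produced.
Citrulline is absent, so JovH is active.
JalU is constitutively active in this strain.
With repressor JalU bound, *fubV* is not transcribed.
So FubV is not produced.
With no repressor bound, *morN* is transcribed.
So MorN is produced and active.
With repressor JovH bound, *irpR* is not transcribed.

OFF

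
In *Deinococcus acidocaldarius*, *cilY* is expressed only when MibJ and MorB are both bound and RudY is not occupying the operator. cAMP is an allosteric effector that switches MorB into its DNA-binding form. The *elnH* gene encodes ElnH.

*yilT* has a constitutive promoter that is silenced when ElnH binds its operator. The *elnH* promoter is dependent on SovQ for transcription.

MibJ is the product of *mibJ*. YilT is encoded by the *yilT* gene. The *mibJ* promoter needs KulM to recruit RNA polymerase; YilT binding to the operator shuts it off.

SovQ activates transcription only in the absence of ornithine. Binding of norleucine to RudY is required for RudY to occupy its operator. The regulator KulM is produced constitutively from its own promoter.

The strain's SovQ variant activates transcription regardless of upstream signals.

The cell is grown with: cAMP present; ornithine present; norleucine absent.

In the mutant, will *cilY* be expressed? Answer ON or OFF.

ON

SovQ is constitutively active in this strain.
No repressor is bound and SovQ is active, so *elnH* is transcribed.
So ElnH is produced and active.
With repressor ElnH bound, *yilT* is not transcribed.
So YilT is not produced.
KulM is produced constitutively and is active.
No repressor is bound and KulM is active, so *mibJ* is transcribed.
So MibJ is produced and active.
cAMP is present, so MorB is active.
Norleucine is absent, so RudY is inactive.
No repressor is bound and MibJ and MorB are active, so *cilY* is transcribed.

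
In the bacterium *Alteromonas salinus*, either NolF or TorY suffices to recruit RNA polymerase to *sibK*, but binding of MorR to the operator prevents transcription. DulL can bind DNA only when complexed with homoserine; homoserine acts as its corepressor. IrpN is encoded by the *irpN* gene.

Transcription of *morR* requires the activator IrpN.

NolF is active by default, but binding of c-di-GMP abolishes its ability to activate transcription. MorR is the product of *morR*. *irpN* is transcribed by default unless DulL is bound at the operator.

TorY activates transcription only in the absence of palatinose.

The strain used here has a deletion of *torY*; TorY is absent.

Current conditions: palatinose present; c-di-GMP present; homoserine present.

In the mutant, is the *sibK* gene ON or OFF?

c-di-GMP is present, so NolF is inactive.
Homoserine is present, so DulL is active.
With repressor DulL bound, *irpN* is not transcribed.
So IrpN is not produced.
Required activator IrpN is absent, so *morR* is not transcribed.
So MorR is not produced.
TorY is non-functional in this strain, so it has no effect.
No activator is available at the *sibK* promoter, so *sibK* is not transcribed.

OFF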